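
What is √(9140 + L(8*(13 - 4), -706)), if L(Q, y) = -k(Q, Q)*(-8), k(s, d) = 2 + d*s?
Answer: 2*√12657 ≈ 225.01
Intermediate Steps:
L(Q, y) = 16 + 8*Q² (L(Q, y) = -(2 + Q*Q)*(-8) = -(2 + Q²)*(-8) = (-2 - Q²)*(-8) = 16 + 8*Q²)
√(9140 + L(8*(13 - 4), -706)) = √(9140 + (16 + 8*(8*(13 - 4))²)) = √(9140 + (16 + 8*(8*9)²)) = √(9140 + (16 + 8*72²)) = √(9140 + (16 + 8*5184)) = √(9140 + (16 + 41472)) = √(9140 + 41488) = √50628 = 2*√12657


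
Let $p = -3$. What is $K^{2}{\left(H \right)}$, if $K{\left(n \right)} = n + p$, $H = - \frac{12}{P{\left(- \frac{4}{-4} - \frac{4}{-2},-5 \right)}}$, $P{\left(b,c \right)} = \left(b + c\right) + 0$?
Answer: $9$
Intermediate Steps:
$P{\left(b,c \right)} = b + c$
$H = 6$ ($H = - \frac{12}{\left(- \frac{4}{-4} - \frac{4}{-2}\right) - 5} = - \frac{12}{\left(\left(-4\right) \left(- \frac{1}{4}\right) - -2\right) - 5} = - \frac{12}{\left(1 + 2\right) - 5} = - \frac{12}{3 - 5} = - \frac{12}{-2} = \left(-12\right) \left(- \frac{1}{2}\right) = 6$)
$K{\left(n \right)} = -3 + n$ ($K{\left(n \right)} = n - 3 = -3 + n$)
$K^{2}{\left(H \right)} = \left(-3 + 6\right)^{2} = 3^{2} = 9$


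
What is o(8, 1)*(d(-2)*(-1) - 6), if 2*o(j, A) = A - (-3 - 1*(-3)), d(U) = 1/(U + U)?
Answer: -23/8 ≈ -2.8750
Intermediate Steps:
d(U) = 1/(2*U)
o(j, A) = A/2 (o(j, A) = (A - (-3 - 1*(-3)))/2 = (A - (-3 + 3))/2 = (A - 1*0)/2 = (A + 0)/2 = A/2)
o(8, 1)*(d(-2)*(-1) - 6) = ((1/2)*1)*(((1/2)/(-2))*(-1) - 6) = (((1/2)*(-1/2))*(-1) - 6)/2 = (-1/4*(-1) - 6)/2 = (1/4 - 6)/2 = (1/2)*(-23/4) = -23/8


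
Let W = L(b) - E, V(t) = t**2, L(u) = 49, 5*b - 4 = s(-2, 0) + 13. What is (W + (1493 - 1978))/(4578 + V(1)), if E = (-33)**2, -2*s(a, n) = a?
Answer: -1525/4579 ≈ -0.33304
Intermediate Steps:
s(a, n) = -a/2
b = 18/5 (b = 4/5 + (-1/2*(-2) + 13)/5 = 4/5 + (1 + 13)/5 = 4/5 + (1/5)*14 = 4/5 + 14/5 = 18/5 ≈ 3.6000)
E = 1089
W = -1040 (W = 49 - 1*1089 = 49 - 1089 = -1040)
(W + (1493 - 1978))/(4578 + V(1)) = (-1040 + (1493 - 1978))/(4578 + 1**2) = (-1040 - 485)/(4578 + 1) = -1525/4579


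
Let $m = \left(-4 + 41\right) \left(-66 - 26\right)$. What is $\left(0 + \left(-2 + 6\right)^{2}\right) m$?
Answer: $-54464$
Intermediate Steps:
$m = -3404$ ($m = 37 \left(-92\right) = -3404$)
$\left(0 + \left(-2 + 6\right)^{2}\right) m = \left(0 + \left(-2 + 6\right)^{2}\right) \left(-3404\right) = \left(0 + 4^{2}\right) \left(-3404\right) = \left(0 + 16\right) \left(-3404\right) = 16 \left(-3404\right) = -54464$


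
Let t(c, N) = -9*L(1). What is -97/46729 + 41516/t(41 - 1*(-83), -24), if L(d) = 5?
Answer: -1940005529/2102805 ≈ -922.58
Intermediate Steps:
t(c, N) = -45 (t(c, N) = -9*5 = -45)
-97/46729 + 41516/t(41 - 1*(-83), -24) = -97/46729 + 41516/(-45) = -97*1/46729 + 41516*(-1/45) = -97/46729 - 41516/45 = -1940005529/2102805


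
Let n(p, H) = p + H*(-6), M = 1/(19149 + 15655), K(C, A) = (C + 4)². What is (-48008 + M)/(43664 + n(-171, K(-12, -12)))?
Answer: -1670870431/1500365636 ≈ -1.1136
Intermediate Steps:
K(C, A) = (4 + C)²
M = 1/34804 ≈ 2.8732e-5
n(p, H) = p - 6*H
(-48008 + M)/(43664 + n(-171, K(-12, -12))) = (-48008 + 1/34804)/(43664 + (-171 - 6*(4 - 12)²)) = -1670870431/(34804*(43664 + (-171 - 6*(-8)²))) = -1670870431/(34804*(43664 + (-171 - 6*64))) = -1670870431/(34804*(43664 + (-171 - 384))) = -1670870431/(34804*(43664 - 555)) = -1670870431/34804/43109 = -1670870431/34804*1/43109 = -1670870431/1500365636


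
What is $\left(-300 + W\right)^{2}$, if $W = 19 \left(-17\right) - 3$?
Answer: $391876$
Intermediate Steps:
$W = -326$ ($W = -323 - 3 = -326$)
$\left(-300 + W\right)^{2} = \left(-300 - 326\right)^{2} = \left(-626\right)^{2} = 391876$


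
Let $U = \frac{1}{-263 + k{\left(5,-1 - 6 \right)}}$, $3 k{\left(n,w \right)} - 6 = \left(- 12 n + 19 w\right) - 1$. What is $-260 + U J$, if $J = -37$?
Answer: $- \frac{253909}{977} \approx -259.89$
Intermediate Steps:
$k{\left(n,w \right)} = \frac{5}{3} - 4 n + \frac{19 w}{3}$ ($k{\left(n,w \right)} = 2 + \frac{\left(- 12 n + 19 w\right) - 1}{3} = 2 + \frac{-1 - 12 n + 19 w}{3} = 2 - \left(\frac{1}{3} + 4 n - \frac{19 w}{3}\right) = \frac{5}{3} - 4 n + \frac{19 w}{3}$)
$U = - \frac{3}{977}$ ($U = \frac{1}{-263 + \left(\frac{5}{3} - 20 + \frac{19 \left(-1 - 6\right)}{3}\right)} = \frac{1}{-263 + \left(\frac{5}{3} - 20 + \frac{19}{3} \left(-7\right)\right)} = \frac{1}{-263 - \frac{188}{3}} = \frac{1}{- \frac{977}{3}} = - \frac{3}{977} \approx -0.0030706$)
$-260 + U J = -260 - - \frac{111}{977} = -260 + \frac{111}{977} = - \frac{253909}{977}$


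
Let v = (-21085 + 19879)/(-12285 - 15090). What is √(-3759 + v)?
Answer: I*√12519672645/1825 ≈ 61.31*I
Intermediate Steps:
v = 402/9125 (v = -1206/(-27375) = -1206*(-1/27375) = 402/9125 ≈ 0.044055)
√(-3759 + v) = √(-3759 + 402/9125) = √(-34300473/9125) = I*√12519672645/1825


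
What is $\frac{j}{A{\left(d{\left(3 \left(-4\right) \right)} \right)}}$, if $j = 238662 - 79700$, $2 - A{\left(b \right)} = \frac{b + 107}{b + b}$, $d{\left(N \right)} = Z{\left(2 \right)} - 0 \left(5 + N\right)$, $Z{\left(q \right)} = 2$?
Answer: $- \frac{635848}{101} \approx -6295.5$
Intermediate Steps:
$d{\left(N \right)} = 2$ ($d{\left(N \right)} = 2 - 0 \left(5 + N\right) = 2 - 0 = 2 + 0 = 2$)
$A{\left(b \right)} = 2 - \frac{107 + b}{2 b}$ ($A{\left(b \right)} = 2 - \frac{b + 107}{b + b} = 2 - \frac{107 + b}{2 b}$)
$j = 158962$ ($j = 238662 - 79700 = 158962$)
$\frac{j}{A{\left(d{\left(3 \left(-4\right) \right)} \right)}} = \frac{158962}{\frac{1}{2} \cdot \frac{1}{2} \left(-107 + 3 \cdot 2\right)} = \frac{158962}{\frac{1}{2} \cdot \frac{1}{2} \left(-107 + 6\right)} = \frac{158962}{\frac{1}{2} \cdot \frac{1}{2} \left(-101\right)} = \frac{158962}{- \frac{101}{4}} = 158962 \left(- \frac{4}{101}\right) = - \frac{635848}{101}$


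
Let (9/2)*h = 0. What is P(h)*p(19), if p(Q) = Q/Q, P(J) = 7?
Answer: 7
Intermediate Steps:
h = 0 (h = (2/9)*0 = 0)
p(Q) = 1
P(h)*p(19) = 7*1 = 7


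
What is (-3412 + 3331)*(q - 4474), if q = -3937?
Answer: 681291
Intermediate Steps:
(-3412 + 3331)*(q - 4474) = (-3412 + 3331)*(-3937 - 4474) = -81*(-8411) = 681291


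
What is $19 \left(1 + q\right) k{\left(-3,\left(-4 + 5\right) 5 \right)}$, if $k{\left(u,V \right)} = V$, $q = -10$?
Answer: $-855$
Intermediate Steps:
$19 \left(1 + q\right) k{\left(-3,\left(-4 + 5\right) 5 \right)} = 19 \left(1 - 10\right) \left(-4 + 5\right) 5 = 19 \left(-9\right) 1 \cdot 5 = \left(-171\right) 5 = -855$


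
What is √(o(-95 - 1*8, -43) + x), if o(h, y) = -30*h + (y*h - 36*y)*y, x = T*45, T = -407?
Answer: 2*I*√68059 ≈ 521.76*I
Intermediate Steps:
x = -18315 (x = -407*45 = -18315)
o(h, y) = -30*h + y*(-36*y + h*y) (o(h, y) = -30*h + (h*y - 36*y)*y = -30*h + (-36*y + h*y)*y = -30*h + y*(-36*y + h*y))
√(o(-95 - 1*8, -43) + x) = √((-36*(-43)² - 30*(-95 - 1*8) + (-95 - 1*8)*(-43)²) - 18315) = √((-36*1849 - 30*(-95 - 8) + (-95 - 8)*1849) - 18315) = √((-66564 - 30*(-103) - 103*1849) - 18315) = √((-66564 + 3090 - 190447) - 18315) = √(-253921 - 18315) = √(-272236) = 2*I*√68059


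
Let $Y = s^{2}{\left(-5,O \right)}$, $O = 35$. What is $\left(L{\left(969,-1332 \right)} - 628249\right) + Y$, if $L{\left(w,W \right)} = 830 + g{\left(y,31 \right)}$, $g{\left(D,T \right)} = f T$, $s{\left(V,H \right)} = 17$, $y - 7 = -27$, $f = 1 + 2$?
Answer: $-627037$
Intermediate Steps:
$f = 3$
$y = -20$ ($y = 7 - 27 = -20$)
$g{\left(D,T \right)} = 3 T$
$Y = 289$ ($Y = 17^{2} = 289$)
$L{\left(w,W \right)} = 923$ ($L{\left(w,W \right)} = 830 + 3 \cdot 31 = 830 + 93 = 923$)
$\left(L{\left(969,-1332 \right)} - 628249\right) + Y = \left(923 - 628249\right) + 289 = -627326 + 289 = -627037$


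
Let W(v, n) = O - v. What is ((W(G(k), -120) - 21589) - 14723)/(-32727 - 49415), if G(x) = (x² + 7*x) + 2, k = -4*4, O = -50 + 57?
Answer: 36451/82142 ≈ 0.44376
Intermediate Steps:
O = 7
k = -16
G(x) = 2 + x² + 7*x
W(v, n) = 7 - v
((W(G(k), -120) - 21589) - 14723)/(-32727 - 49415) = (((7 - (2 + (-16)² + 7*(-16))) - 21589) - 14723)/(-32727 - 49415) = (((7 - (2 + 256 - 112)) - 21589) - 14723)/(-82142) = (((7 - 1*146) - 21589) - 14723)*(-1/82142) = (((7 - 146) - 21589) - 14723)*(-1/82142) = ((-139 - 21589) - 14723)*(-1/82142) = (-21728 - 14723)*(-1/82142) = -36451*(-1/82142) = 36451/82142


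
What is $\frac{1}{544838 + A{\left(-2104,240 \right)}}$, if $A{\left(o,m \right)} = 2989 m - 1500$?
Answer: $\frac{1}{1260698} \approx 7.9321 \cdot 10^{-7}$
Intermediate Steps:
$A{\left(o,m \right)} = -1500 + 2989 m$
$\frac{1}{544838 + A{\left(-2104,240 \right)}} = \frac{1}{544838 + \left(-1500 + 2989 \cdot 240\right)} = \frac{1}{544838 + \left(-1500 + 717360\right)} = \frac{1}{544838 + 715860} = \frac{1}{1260698}$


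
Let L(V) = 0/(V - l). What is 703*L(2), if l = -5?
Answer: 0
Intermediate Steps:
L(V) = 0 (L(V) = 0/(V - 1*(-5)) = 0/(V + 5) = 0/(5 + V) = 0)
703*L(2) = 703*0 = 0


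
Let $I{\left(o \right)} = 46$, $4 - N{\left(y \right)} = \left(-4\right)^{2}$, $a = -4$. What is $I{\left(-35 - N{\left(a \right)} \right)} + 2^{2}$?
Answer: $50$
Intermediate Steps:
$N{\left(y \right)} = -12$ ($N{\left(y \right)} = 4 - \left(-4\right)^{2} = 4 - 16 = -12$)
$I{\left(-35 - N{\left(a \right)} \right)} + 2^{2} = 46 + 2^{2} = 46 + 4 = 50$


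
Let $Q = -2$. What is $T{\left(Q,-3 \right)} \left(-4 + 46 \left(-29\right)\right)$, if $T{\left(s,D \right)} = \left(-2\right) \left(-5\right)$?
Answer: $-13380$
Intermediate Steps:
$T{\left(s,D \right)} = 10$
$T{\left(Q,-3 \right)} \left(-4 + 46 \left(-29\right)\right) = 10 \left(-4 + 46 \left(-29\right)\right) = 10 \left(-4 - 1334\right) = 10 \left(-1338\right) = -13380$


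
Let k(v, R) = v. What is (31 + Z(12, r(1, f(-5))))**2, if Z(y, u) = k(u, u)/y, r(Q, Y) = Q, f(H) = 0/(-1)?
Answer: 139129/144 ≈ 966.17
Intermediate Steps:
f(H) = 0 (f(H) = 0*(-1) = 0)
Z(y, u) = u/y
(31 + Z(12, r(1, f(-5))))**2 = (31 + 1/12)**2 = (373/12)**2 = 139129/144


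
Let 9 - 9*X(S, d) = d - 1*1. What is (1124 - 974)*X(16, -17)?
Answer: 450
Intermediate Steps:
X(S, d) = 10/9 - d/9 (X(S, d) = 1 - (d - 1*1)/9 = 1 - (d - 1)/9 = 1 - (-1 + d)/9 = 1 + (1/9 - d/9) = 10/9 - d/9)
(1124 - 974)*X(16, -17) = (1124 - 974)*(10/9 - 1/9*(-17)) = 150*(10/9 + 17/9) = 150*3 = 450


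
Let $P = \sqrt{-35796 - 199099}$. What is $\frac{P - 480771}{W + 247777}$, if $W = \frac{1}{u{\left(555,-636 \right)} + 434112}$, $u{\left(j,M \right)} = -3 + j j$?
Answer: $- \frac{356796505314}{183883736119} + \frac{742134 i \sqrt{234895}}{183883736119} \approx -1.9403 + 0.001956 i$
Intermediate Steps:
$u{\left(j,M \right)} = -3 + j^{2}$
$P = i \sqrt{234895}$ ($P = \sqrt{-234895} = i \sqrt{234895} \approx 484.66 i$)
$W = \frac{1}{742134}$ ($W = \frac{1}{\left(-3 + 555^{2}\right) + 434112} = \frac{1}{\left(-3 + 308025\right) + 434112} = \frac{1}{308022 + 434112} = \frac{1}{742134} \approx 1.3475 \cdot 10^{-6}$)
$\frac{P - 480771}{W + 247777} = \frac{i \sqrt{234895} - 480771}{\frac{1}{742134} + 247777} = \frac{-480771 + i \sqrt{234895}}{\frac{183883736119}{742134}} = \left(-480771 + i \sqrt{234895}\right) \frac{742134}{183883736119} = - \frac{356796505314}{183883736119} + \frac{742134 i \sqrt{234895}}{183883736119}$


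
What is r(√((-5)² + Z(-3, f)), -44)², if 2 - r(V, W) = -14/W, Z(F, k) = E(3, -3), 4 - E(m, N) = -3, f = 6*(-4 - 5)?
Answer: 1369/484 ≈ 2.8285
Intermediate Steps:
f = -54 (f = 6*(-9) = -54)
E(m, N) = 7 (E(m, N) = 4 - 1*(-3) = 4 + 3 = 7)
Z(F, k) = 7
r(V, W) = 2 + 14/W (r(V, W) = 2 - (-14)/W = 2 + 14/W)
r(√((-5)² + Z(-3, f)), -44)² = (2 + 14/(-44))² = (2 + 14*(-1/44))² = (2 - 7/22)² = (37/22)² = 1369/484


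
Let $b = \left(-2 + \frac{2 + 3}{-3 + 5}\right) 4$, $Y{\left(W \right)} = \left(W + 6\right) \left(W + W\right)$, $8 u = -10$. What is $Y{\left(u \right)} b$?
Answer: $- \frac{95}{4} \approx -23.75$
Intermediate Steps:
$u = - \frac{5}{4}$ ($u = \frac{1}{8} \left(-10\right) = - \frac{5}{4} \approx -1.25$)
$Y{\left(W \right)} = 2 W \left(6 + W\right)$ ($Y{\left(W \right)} = \left(6 + W\right) 2 W = 2 W \left(6 + W\right)$)
$b = 2$ ($b = \left(-2 + \frac{5}{2}\right) 4 = \frac{1}{2} \cdot 4 = 2$)
$Y{\left(u \right)} b = 2 \left(- \frac{5}{4}\right) \left(6 - \frac{5}{4}\right) 2 = 2 \left(- \frac{5}{4}\right) \frac{19}{4} \cdot 2 = \left(- \frac{95}{8}\right) 2 = - \frac{95}{4}$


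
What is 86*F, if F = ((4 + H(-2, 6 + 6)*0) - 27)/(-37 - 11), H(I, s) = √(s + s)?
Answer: 989/24 ≈ 41.208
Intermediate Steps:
H(I, s) = √2*√s (H(I, s) = √(2*s) = √2*√s)
F = 23/48 (F = ((4 + (√2*√(6 + 6))*0) - 27)/(-37 - 11) = ((4 + (√2*√12)*0) - 27)/(-48) = ((4 + (√2*(2*√3))*0) - 27)*(-1/48) = ((4 + (2*√6)*0) - 27)*(-1/48) = ((4 + 0) - 27)*(-1/48) = (4 - 27)*(-1/48) = -23*(-1/48) = 23/48 ≈ 0.47917)
86*F = 86*(23/48) = 989/24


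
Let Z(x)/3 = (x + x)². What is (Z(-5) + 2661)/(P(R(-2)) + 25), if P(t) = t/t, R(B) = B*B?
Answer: 2961/26 ≈ 113.88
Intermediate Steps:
R(B) = B²
Z(x) = 12*x² (Z(x) = 3*(x + x)² = 3*(2*x)² = 3*(4*x²) = 12*x²)
P(t) = 1
(Z(-5) + 2661)/(P(R(-2)) + 25) = (12*(-5)² + 2661)/(1 + 25) = (12*25 + 2661)/26 = (300 + 2661)*(1/26) = 2961*(1/26) = 2961/26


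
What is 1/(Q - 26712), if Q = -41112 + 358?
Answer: -1/67466 ≈ -1.4822e-5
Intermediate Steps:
Q = -40754
1/(Q - 26712) = 1/(-40754 - 26712) = 1/(-67466) = -1/67466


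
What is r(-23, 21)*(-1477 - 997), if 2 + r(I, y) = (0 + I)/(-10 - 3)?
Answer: 7422/13 ≈ 570.92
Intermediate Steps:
r(I, y) = -2 - I/13 (r(I, y) = -2 + (0 + I)/(-10 - 3) = -2 + I/(-13) = -2 + I*(-1/13) = -2 - I/13)
r(-23, 21)*(-1477 - 997) = (-2 - 1/13*(-23))*(-1477 - 997) = (-2 + 23/13)*(-2474) = -3/13*(-2474) = 7422/13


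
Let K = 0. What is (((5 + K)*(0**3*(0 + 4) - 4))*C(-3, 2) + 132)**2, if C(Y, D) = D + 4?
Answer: 144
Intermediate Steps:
C(Y, D) = 4 + D
(((5 + K)*(0**3*(0 + 4) - 4))*C(-3, 2) + 132)**2 = (((5 + 0)*(0**3*(0 + 4) - 4))*(4 + 2) + 132)**2 = ((5*(0*4 - 4))*6 + 132)**2 = ((5*(0 - 4))*6 + 132)**2 = ((5*(-4))*6 + 132)**2 = (-20*6 + 132)**2 = (-120 + 132)**2 = 12**2 = 144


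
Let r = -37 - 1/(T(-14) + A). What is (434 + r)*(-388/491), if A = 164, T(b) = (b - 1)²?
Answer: -59919616/190999 ≈ -313.72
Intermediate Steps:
T(b) = (-1 + b)²
r = -14394/389 (r = -37 - 1/((-1 - 14)² + 164) = -37 - 1/((-15)² + 164) = -37 - 1/(225 + 164) = -37 - 1/389 = -14394/389 ≈ -37.003)
(434 + r)*(-388/491) = (434 - 14394/389)*(-388/491) = 154432*(-388*1/491)/389 = (154432/389)*(-388/491) = -59919616/190999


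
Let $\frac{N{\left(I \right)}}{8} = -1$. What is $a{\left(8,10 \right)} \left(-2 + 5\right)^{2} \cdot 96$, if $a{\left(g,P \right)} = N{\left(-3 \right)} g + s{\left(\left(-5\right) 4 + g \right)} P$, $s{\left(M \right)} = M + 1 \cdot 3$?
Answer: $-133056$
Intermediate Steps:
$s{\left(M \right)} = 3 + M$ ($s{\left(M \right)} = M + 3 = 3 + M$)
$N{\left(I \right)} = -8$ ($N{\left(I \right)} = 8 \left(-1\right) = -8$)
$a{\left(g,P \right)} = - 8 g + P \left(-17 + g\right)$ ($a{\left(g,P \right)} = - 8 g + \left(3 + \left(\left(-5\right) 4 + g\right)\right) P = - 8 g + \left(3 + \left(-20 + g\right)\right) P = - 8 g + \left(-17 + g\right) P = - 8 g + P \left(-17 + g\right)$)
$a{\left(8,10 \right)} \left(-2 + 5\right)^{2} \cdot 96 = \left(\left(-8\right) 8 + 10 \left(-17 + 8\right)\right) \left(-2 + 5\right)^{2} \cdot 96 = \left(-64 + 10 \left(-9\right)\right) 3^{2} \cdot 96 = \left(-64 - 90\right) 9 \cdot 96 = \left(-154\right) 9 \cdot 96 = \left(-1386\right) 96 = -133056$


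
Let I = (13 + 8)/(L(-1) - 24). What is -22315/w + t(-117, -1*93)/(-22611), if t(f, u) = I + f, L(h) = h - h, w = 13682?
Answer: -2011806797/1237454808 ≈ -1.6258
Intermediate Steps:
L(h) = 0
I = -7/8 (I = (13 + 8)/(0 - 24) = 21/(-24) = 21*(-1/24) = -7/8 ≈ -0.87500)
t(f, u) = -7/8 + f
-22315/w + t(-117, -1*93)/(-22611) = -22315/13682 + (-7/8 - 117)/(-22611) = -22315*1/13682 - 943/8*(-1/22611) = -22315/13682 + 943/180888 = -2011806797/1237454808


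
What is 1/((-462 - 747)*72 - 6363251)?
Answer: -1/6450299 ≈ -1.5503e-7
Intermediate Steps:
1/((-462 - 747)*72 - 6363251) = 1/(-1209*72 - 6363251) = 1/(-87048 - 6363251) = 1/(-6450299) = -1/6450299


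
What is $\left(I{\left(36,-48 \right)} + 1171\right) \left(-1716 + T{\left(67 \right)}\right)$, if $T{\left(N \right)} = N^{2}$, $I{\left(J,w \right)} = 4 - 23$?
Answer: $3194496$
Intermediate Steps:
$I{\left(J,w \right)} = -19$ ($I{\left(J,w \right)} = 4 - 23 = -19$)
$\left(I{\left(36,-48 \right)} + 1171\right) \left(-1716 + T{\left(67 \right)}\right) = \left(-19 + 1171\right) \left(-1716 + 67^{2}\right) = 1152 \left(-1716 + 4489\right) = 1152 \cdot 2773 = 3194496$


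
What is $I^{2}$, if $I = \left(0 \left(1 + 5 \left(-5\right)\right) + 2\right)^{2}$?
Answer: $16$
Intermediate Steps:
$I = 4$ ($I = \left(0 \left(1 - 25\right) + 2\right)^{2} = \left(0 \left(-24\right) + 2\right)^{2} = \left(0 + 2\right)^{2} = 2^{2} = 4$)
$I^{2} = 4^{2} = 16$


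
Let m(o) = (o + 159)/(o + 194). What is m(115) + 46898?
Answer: 14491756/309 ≈ 46899.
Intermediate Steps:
m(o) = (159 + o)/(194 + o)
m(115) + 46898 = (159 + 115)/(194 + 115) + 46898 = 274/309 + 46898 = 14491756/309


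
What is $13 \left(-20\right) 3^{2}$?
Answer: $-2340$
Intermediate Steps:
$13 \left(-20\right) 3^{2} = \left(-260\right) 9 = -2340$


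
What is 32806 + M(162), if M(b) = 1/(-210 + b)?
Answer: 1574687/48 ≈ 32806.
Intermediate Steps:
32806 + M(162) = 32806 + 1/(-210 + 162) = 32806 + 1/(-48) = 32806 - 1/48 = 1574687/48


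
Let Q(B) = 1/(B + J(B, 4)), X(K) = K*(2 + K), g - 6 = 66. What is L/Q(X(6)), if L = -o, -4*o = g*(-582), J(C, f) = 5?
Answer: -555228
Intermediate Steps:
g = 72 (g = 6 + 66 = 72)
Q(B) = 1/(5 + B) (Q(B) = 1/(B + 5) = 1/(5 + B))
o = 10476 (o = -18*(-582) = -1/4*(-41904) = 10476)
L = -10476 (L = -1*10476 = -10476)
L/Q(X(6)) = -(52380 + 62856*(2 + 6)) = -10476/(1/(5 + 6*8)) = -10476/(1/(5 + 48)) = -10476/(1/53) = -10476/1/53 = -10476*53 = -555228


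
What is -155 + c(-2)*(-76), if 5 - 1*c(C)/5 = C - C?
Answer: -2055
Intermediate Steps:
c(C) = 25 (c(C) = 25 - 5*(C - C) = 25 - 5*0 = 25 + 0 = 25)
-155 + c(-2)*(-76) = -155 + 25*(-76) = -155 - 1900 = -2055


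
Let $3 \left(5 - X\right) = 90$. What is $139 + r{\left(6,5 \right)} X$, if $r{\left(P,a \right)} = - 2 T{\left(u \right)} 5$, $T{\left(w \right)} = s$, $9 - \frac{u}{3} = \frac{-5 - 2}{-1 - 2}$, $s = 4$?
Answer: $1139$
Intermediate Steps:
$u = 20$ ($u = 27 - 3 \frac{-5 - 2}{-1 - 2} = 27 - 3 \left(- \frac{7}{-3}\right) = 27 - 3 \left(\left(-7\right) \left(- \frac{1}{3}\right)\right) = 27 - 7 = 20$)
$X = -25$ ($X = 5 - 30 = -25$)
$T{\left(w \right)} = 4$
$r{\left(P,a \right)} = -40$ ($r{\left(P,a \right)} = \left(-2\right) 4 \cdot 5 = \left(-8\right) 5 = -40$)
$139 + r{\left(6,5 \right)} X = 139 - -1000 = 139 + 1000 = 1139$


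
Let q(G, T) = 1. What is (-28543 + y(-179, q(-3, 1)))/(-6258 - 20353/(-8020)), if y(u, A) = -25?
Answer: 229115360/50168807 ≈ 4.5669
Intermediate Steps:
(-28543 + y(-179, q(-3, 1)))/(-6258 - 20353/(-8020)) = (-28543 - 25)/(-6258 - 20353/(-8020)) = -28568/(-6258 - 20353*(-1/8020)) = -28568/(-6258 + 20353/8020) = -28568/(-50168807/8020) = -28568*(-8020/50168807) = 229115360/50168807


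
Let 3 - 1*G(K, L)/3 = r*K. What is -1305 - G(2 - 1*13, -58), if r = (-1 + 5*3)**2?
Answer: -7782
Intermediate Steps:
r = 196 (r = (-1 + 15)**2 = 14**2 = 196)
G(K, L) = 9 - 588*K
-1305 - G(2 - 1*13, -58) = -1305 - (9 - 588*(2 - 1*13)) = -1305 - (9 - 588*(2 - 13)) = -1305 - (9 - 588*(-11)) = -1305 - (9 + 6468) = -1305 - 1*6477 = -1305 - 6477 = -7782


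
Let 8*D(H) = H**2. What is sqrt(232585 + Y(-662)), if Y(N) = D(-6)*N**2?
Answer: sqrt(2204683) ≈ 1484.8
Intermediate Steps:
D(H) = H**2/8
Y(N) = 9*N**2/2 (Y(N) = ((1/8)*(-6)**2)*N**2 = ((1/8)*36)*N**2 = 9*N**2/2)
sqrt(232585 + Y(-662)) = sqrt(232585 + (9/2)*(-662)**2) = sqrt(232585 + (9/2)*438244) = sqrt(232585 + 1972098) = sqrt(2204683)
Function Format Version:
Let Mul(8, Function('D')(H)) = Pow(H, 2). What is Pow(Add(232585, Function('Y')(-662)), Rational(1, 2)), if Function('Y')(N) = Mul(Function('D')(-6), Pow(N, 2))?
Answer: Pow(2204683, Rational(1, 2)) ≈ 1484.8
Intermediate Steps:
Function('D')(H) = Mul(Rational(1, 8), Pow(H, 2))
Function('Y')(N) = Mul(Rational(9, 2), Pow(N, 2)) (Function('Y')(N) = Mul(Mul(Rational(1, 8), Pow(-6, 2)), Pow(N, 2)) = Mul(Mul(Rational(1, 8), 36), Pow(N, 2)) = Mul(Rational(9, 2), Pow(N, 2)))
Pow(Add(232585, Function('Y')(-662)), Rational(1, 2)) = Pow(Add(232585, Mul(Rational(9, 2), Pow(-662, 2))), Rational(1, 2)) = Pow(Add(232585, Mul(Rational(9, 2), 438244)), Rational(1, 2)) = Pow(Add(232585, 1972098), Rational(1, 2)) = Pow(2204683, Rational(1, 2))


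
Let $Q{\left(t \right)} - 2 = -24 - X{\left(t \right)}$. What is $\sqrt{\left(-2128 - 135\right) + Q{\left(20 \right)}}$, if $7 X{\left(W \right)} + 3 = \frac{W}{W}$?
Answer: $\frac{3 i \sqrt{12439}}{7} \approx 47.799 i$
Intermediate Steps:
$X{\left(W \right)} = - \frac{2}{7}$ ($X{\left(W \right)} = - \frac{3}{7} + \frac{W \frac{1}{W}}{7} = - \frac{3}{7} + \frac{1}{7} \cdot 1 = - \frac{3}{7} + \frac{1}{7} = - \frac{2}{7}$)
$Q{\left(t \right)} = - \frac{152}{7}$ ($Q{\left(t \right)} = 2 - \frac{166}{7} = - \frac{152}{7}$)
$\sqrt{\left(-2128 - 135\right) + Q{\left(20 \right)}} = \sqrt{\left(-2128 - 135\right) - \frac{152}{7}} = \sqrt{-2263 - \frac{152}{7}} = \sqrt{- \frac{15993}{7}} = \frac{3 i \sqrt{12439}}{7}$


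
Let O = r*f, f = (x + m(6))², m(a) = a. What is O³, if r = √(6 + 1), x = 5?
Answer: 12400927*√7 ≈ 3.2810e+7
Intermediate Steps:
f = 121 (f = (5 + 6)² = 11² = 121)
r = √7 ≈ 2.6458
O = 121*√7 (O = √7*121 = 121*√7 ≈ 320.14)
O³ = (121*√7)³ = 12400927*√7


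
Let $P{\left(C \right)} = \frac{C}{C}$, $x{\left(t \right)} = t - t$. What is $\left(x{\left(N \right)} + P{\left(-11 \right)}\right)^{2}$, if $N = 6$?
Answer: $1$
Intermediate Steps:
$x{\left(t \right)} = 0$
$P{\left(C \right)} = 1$
$\left(x{\left(N \right)} + P{\left(-11 \right)}\right)^{2} = \left(0 + 1\right)^{2} = 1^{2} = 1$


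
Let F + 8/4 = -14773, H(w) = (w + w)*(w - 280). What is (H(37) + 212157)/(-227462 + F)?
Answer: -194175/242237 ≈ -0.80159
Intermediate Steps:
H(w) = 2*w*(-280 + w) (H(w) = (2*w)*(-280 + w) = 2*w*(-280 + w))
F = -14775 (F = -2 - 14773 = -14775)
(H(37) + 212157)/(-227462 + F) = (2*37*(-280 + 37) + 212157)/(-227462 - 14775) = (2*37*(-243) + 212157)/(-242237) = (-17982 + 212157)*(-1/242237) = 194175*(-1/242237) = -194175/242237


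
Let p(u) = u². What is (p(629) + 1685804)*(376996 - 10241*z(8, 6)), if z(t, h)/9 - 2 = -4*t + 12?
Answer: 4237901114910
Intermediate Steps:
z(t, h) = 126 - 36*t (z(t, h) = 18 + 9*(-4*t + 12) = 18 + 9*(12 - 4*t) = 18 + (108 - 36*t) = 126 - 36*t)
(p(629) + 1685804)*(376996 - 10241*z(8, 6)) = (629² + 1685804)*(376996 - 10241*(126 - 36*8)) = (395641 + 1685804)*(376996 - 10241*(126 - 288)) = 2081445*(376996 - 10241*(-162)) = 2081445*(376996 + 1659042) = 2081445*2036038 = 4237901114910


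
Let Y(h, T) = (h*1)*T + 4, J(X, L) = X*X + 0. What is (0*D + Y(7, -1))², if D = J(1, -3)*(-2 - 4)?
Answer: 9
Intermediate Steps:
J(X, L) = X² (J(X, L) = X² + 0 = X²)
D = -6 (D = 1²*(-2 - 4) = 1*(-6) = -6)
Y(h, T) = 4 + T*h (Y(h, T) = h*T + 4 = T*h + 4 = 4 + T*h)
(0*D + Y(7, -1))² = (0*(-6) + (4 - 1*7))² = (0 + (4 - 7))² = (0 - 3)² = (-3)² = 9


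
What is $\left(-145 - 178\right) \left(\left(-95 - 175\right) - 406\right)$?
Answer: $218348$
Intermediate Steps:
$\left(-145 - 178\right) \left(\left(-95 - 175\right) - 406\right) = - 323 \left(\left(-95 - 175\right) - 406\right) = - 323 \left(-270 - 406\right) = \left(-323\right) \left(-676\right) = 218348$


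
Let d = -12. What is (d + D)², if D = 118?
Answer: 11236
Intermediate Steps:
(d + D)² = (-12 + 118)² = 106² = 11236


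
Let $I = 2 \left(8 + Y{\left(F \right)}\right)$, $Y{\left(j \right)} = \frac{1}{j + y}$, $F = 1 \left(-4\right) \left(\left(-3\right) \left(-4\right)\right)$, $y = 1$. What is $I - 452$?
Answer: $- \frac{20494}{47} \approx -436.04$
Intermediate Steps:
$F = -48$ ($F = \left(-4\right) 12 = -48$)
$Y{\left(j \right)} = \frac{1}{1 + j}$ ($Y{\left(j \right)} = \frac{1}{j + 1} = \frac{1}{1 + j}$)
$I = \frac{750}{47}$ ($I = 2 \left(8 + \frac{1}{1 - 48}\right) = 2 \left(8 + \frac{1}{-47}\right) = 2 \left(8 - \frac{1}{47}\right) = 2 \cdot \frac{375}{47} = \frac{750}{47} \approx 15.957$)
$I - 452 = \frac{750}{47} - 452 = - \frac{20494}{47}$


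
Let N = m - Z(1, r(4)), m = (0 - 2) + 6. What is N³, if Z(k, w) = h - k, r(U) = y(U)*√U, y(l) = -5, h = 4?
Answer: 1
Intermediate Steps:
r(U) = -5*√U
Z(k, w) = 4 - k
m = 4 (m = -2 + 6 = 4)
N = 1 (N = 4 - (4 - 1*1) = 4 - (4 - 1) = 4 - 1*3 = 4 - 3 = 1)
N³ = 1³ = 1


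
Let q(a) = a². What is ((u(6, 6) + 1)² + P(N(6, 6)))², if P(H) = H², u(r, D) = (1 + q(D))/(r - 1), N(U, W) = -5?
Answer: 5707321/625 ≈ 9131.7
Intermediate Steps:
u(r, D) = (1 + D²)/(-1 + r) (u(r, D) = (1 + D²)/(r - 1) = (1 + D²)/(-1 + r))
((u(6, 6) + 1)² + P(N(6, 6)))² = (((1 + 6²)/(-1 + 6) + 1)² + (-5)²)² = (((1 + 36)/5 + 1)² + 25)² = (((⅕)*37 + 1)² + 25)² = ((37/5 + 1)² + 25)² = ((42/5)² + 25)² = (1764/25 + 25)² = (2389/25)² = 5707321/625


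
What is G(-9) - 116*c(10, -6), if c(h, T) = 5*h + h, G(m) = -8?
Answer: -6968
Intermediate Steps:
c(h, T) = 6*h
G(-9) - 116*c(10, -6) = -8 - 696*10 = -8 - 116*60 = -8 - 6960 = -6968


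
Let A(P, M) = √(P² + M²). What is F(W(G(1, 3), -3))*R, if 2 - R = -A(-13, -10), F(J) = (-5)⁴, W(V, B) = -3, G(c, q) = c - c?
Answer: 1250 + 625*√269 ≈ 11501.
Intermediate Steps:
G(c, q) = 0
A(P, M) = √(M² + P²)
F(J) = 625
R = 2 + √269 (R = 2 - (-1)*√((-10)² + (-13)²) = 2 - (-1)*√(100 + 169) = 2 - (-1)*√269 = 2 + √269 ≈ 18.401)
F(W(G(1, 3), -3))*R = 625*(2 + √269) = 1250 + 625*√269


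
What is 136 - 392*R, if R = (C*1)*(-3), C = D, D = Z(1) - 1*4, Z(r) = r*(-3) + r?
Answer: -6920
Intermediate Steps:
Z(r) = -2*r (Z(r) = -3*r + r = -2*r)
D = -6 (D = -2*1 - 1*4 = -2 - 4 = -6)
C = -6
R = 18 (R = -6*1*(-3) = -6*(-3) = 18)
136 - 392*R = 136 - 392*18 = 136 - 7056 = -6920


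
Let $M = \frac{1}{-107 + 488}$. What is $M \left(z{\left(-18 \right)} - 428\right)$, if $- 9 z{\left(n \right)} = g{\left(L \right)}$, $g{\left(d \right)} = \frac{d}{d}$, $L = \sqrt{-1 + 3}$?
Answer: $- \frac{3853}{3429} \approx -1.1237$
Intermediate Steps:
$L = \sqrt{2} \approx 1.4142$
$g{\left(d \right)} = 1$
$z{\left(n \right)} = - \frac{1}{9}$ ($z{\left(n \right)} = \left(- \frac{1}{9}\right) 1 = - \frac{1}{9}$)
$M = \frac{1}{381} \approx 0.0026247$
$M \left(z{\left(-18 \right)} - 428\right) = \frac{- \frac{1}{9} - 428}{381} = \frac{1}{381} \left(- \frac{3853}{9}\right) = - \frac{3853}{3429}$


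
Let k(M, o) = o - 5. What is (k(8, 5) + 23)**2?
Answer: 529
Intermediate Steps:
k(M, o) = -5 + o
(k(8, 5) + 23)**2 = ((-5 + 5) + 23)**2 = (0 + 23)**2 = 23**2 = 529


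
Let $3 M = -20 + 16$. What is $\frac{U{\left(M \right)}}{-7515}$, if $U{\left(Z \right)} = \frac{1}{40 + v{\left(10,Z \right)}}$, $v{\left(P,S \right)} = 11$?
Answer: $- \frac{1}{383265} \approx -2.6092 \cdot 10^{-6}$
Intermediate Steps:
$M = - \frac{4}{3}$ ($M = \frac{-20 + 16}{3} = \frac{1}{3} \left(-4\right) = - \frac{4}{3} \approx -1.3333$)
$U{\left(Z \right)} = \frac{1}{51}$ ($U{\left(Z \right)} = \frac{1}{40 + 11} = \frac{1}{51}$)
$\frac{U{\left(M \right)}}{-7515} = \frac{1}{51 \left(-7515\right)} = \frac{1}{51} \left(- \frac{1}{7515}\right) = - \frac{1}{383265}$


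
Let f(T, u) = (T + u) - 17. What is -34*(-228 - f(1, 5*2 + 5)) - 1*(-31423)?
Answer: 39141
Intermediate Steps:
f(T, u) = -17 + T + u
-34*(-228 - f(1, 5*2 + 5)) - 1*(-31423) = -34*(-228 - (-17 + 1 + (5*2 + 5))) - 1*(-31423) = -34*(-228 - (-17 + 1 + (10 + 5))) + 31423 = -34*(-228 - (-17 + 1 + 15)) + 31423 = -34*(-228 - 1*(-1)) + 31423 = -34*(-228 + 1) + 31423 = -34*(-227) + 31423 = 7718 + 31423 = 39141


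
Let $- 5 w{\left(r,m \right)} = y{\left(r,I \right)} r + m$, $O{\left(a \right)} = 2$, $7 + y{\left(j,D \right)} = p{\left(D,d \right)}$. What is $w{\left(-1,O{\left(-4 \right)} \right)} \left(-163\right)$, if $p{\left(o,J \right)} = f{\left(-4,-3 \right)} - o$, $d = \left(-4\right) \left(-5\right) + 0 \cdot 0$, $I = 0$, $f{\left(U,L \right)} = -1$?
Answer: $326$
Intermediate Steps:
$d = 20$ ($d = 20 + 0 = 20$)
$p{\left(o,J \right)} = -1 - o$
$y{\left(j,D \right)} = -8 - D$ ($y{\left(j,D \right)} = -7 - \left(1 + D\right) = -8 - D$)
$w{\left(r,m \right)} = - \frac{m}{5} + \frac{8 r}{5}$ ($w{\left(r,m \right)} = - \frac{\left(-8 - 0\right) r + m}{5} = - \frac{\left(-8 + 0\right) r + m}{5} = - \frac{- 8 r + m}{5} = - \frac{m - 8 r}{5} = - \frac{m}{5} + \frac{8 r}{5}$)
$w{\left(-1,O{\left(-4 \right)} \right)} \left(-163\right) = \left(\left(- \frac{1}{5}\right) 2 + \frac{8}{5} \left(-1\right)\right) \left(-163\right) = \left(- \frac{2}{5} - \frac{8}{5}\right) \left(-163\right) = \left(-2\right) \left(-163\right) = 326$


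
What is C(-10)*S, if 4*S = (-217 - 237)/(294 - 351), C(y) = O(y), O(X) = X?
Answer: -1135/57 ≈ -19.912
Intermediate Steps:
C(y) = y
S = 227/114 (S = ((-217 - 237)/(294 - 351))/4 = (-454/(-57))/4 = (-454*(-1/57))/4 = (¼)*(454/57) = 227/114 ≈ 1.9912)
C(-10)*S = -10*227/114 = -1135/57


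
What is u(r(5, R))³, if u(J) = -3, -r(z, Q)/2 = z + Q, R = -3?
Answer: -27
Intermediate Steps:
r(z, Q) = -2*Q - 2*z (r(z, Q) = -2*(z + Q) = -2*(Q + z) = -2*Q - 2*z)
u(r(5, R))³ = (-3)³ = -27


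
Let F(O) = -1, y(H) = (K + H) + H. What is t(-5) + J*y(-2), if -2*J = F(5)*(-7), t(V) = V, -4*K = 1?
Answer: 79/8 ≈ 9.8750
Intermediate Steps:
K = -¼ (K = -¼*1 = -¼ ≈ -0.25000)
y(H) = -¼ + 2*H (y(H) = (-¼ + H) + H = -¼ + 2*H)
J = -7/2 (J = -(-1)*(-7)/2 = -½*7 = -7/2 ≈ -3.5000)
t(-5) + J*y(-2) = -5 - 7*(-¼ + 2*(-2))/2 = -5 - 7*(-¼ - 4)/2 = -5 - 7/2*(-17/4) = -5 + 119/8 = 79/8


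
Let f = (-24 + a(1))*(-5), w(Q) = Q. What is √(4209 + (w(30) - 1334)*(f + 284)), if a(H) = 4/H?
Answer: I*√496527 ≈ 704.65*I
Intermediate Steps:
f = 100 (f = (-24 + 4/1)*(-5) = (-24 + 4*1)*(-5) = (-24 + 4)*(-5) = -20*(-5) = 100)
√(4209 + (w(30) - 1334)*(f + 284)) = √(4209 + (30 - 1334)*(100 + 284)) = √(4209 - 1304*384) = √(4209 - 500736) = √(-496527) = I*√496527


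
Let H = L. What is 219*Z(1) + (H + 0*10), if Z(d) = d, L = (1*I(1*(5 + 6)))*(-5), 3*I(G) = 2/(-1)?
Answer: 667/3 ≈ 222.33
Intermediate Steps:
I(G) = -⅔ (I(G) = (2/(-1))/3 = (2*(-1))/3 = (⅓)*(-2) = -⅔)
L = 10/3 (L = (1*(-⅔))*(-5) = -⅔*(-5) = 10/3 ≈ 3.3333)
H = 10/3 ≈ 3.3333
219*Z(1) + (H + 0*10) = 219*1 + (10/3 + 0*10) = 219 + (10/3 + 0) = 219 + 10/3 = 667/3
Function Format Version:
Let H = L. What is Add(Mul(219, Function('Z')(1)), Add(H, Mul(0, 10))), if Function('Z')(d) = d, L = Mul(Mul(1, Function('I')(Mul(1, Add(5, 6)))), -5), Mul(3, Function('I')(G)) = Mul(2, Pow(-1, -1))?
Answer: Rational(667, 3) ≈ 222.33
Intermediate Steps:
Function('I')(G) = Rational(-2, 3) (Function('I')(G) = Mul(Rational(1, 3), Mul(2, Pow(-1, -1))) = Mul(Rational(1, 3), Mul(2, -1)) = Mul(Rational(1, 3), -2) = Rational(-2, 3))
L = Rational(10, 3) (L = Mul(Mul(1, Rational(-2, 3)), -5) = Mul(Rational(-2, 3), -5) = Rational(10, 3) ≈ 3.3333)
H = Rational(10, 3) ≈ 3.3333
Add(Mul(219, Function('Z')(1)), Add(H, Mul(0, 10))) = Add(Mul(219, 1), Add(Rational(10, 3), Mul(0, 10))) = Add(219, Add(Rational(10, 3), 0)) = Add(219, Rational(10, 3)) = Rational(667, 3)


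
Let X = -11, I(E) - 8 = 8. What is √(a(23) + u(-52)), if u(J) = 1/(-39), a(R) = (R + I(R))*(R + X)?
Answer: √711789/39 ≈ 21.633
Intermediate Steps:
I(E) = 16 (I(E) = 8 + 8 = 16)
a(R) = (-11 + R)*(16 + R) (a(R) = (R + 16)*(R - 11) = (16 + R)*(-11 + R) = (-11 + R)*(16 + R))
u(J) = -1/39
√(a(23) + u(-52)) = √((-176 + 23² + 5*23) - 1/39) = √((-176 + 529 + 115) - 1/39) = √(468 - 1/39) = √(18251/39) = √711789/39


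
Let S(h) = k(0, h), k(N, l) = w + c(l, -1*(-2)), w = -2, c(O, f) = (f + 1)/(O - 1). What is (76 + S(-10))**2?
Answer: 657721/121 ≈ 5435.7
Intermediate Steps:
c(O, f) = (1 + f)/(-1 + O)
k(N, l) = -2 + 3/(-1 + l) (k(N, l) = -2 + (1 - 1*(-2))/(-1 + l) = -2 + (1 + 2)/(-1 + l) = -2 + 3/(-1 + l))
S(h) = (5 - 2*h)/(-1 + h)
(76 + S(-10))**2 = (76 + (5 - 2*(-10))/(-1 - 10))**2 = (76 + (5 + 20)/(-11))**2 = (76 - 1/11*25)**2 = (76 - 25/11)**2 = (811/11)**2 = 657721/121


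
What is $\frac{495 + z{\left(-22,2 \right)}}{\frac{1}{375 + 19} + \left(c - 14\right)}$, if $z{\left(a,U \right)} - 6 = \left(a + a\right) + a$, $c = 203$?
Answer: $\frac{171390}{74467} \approx 2.3016$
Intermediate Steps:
$z{\left(a,U \right)} = 6 + 3 a$ ($z{\left(a,U \right)} = 6 + \left(\left(a + a\right) + a\right) = 6 + \left(2 a + a\right) = 6 + 3 a$)
$\frac{495 + z{\left(-22,2 \right)}}{\frac{1}{375 + 19} + \left(c - 14\right)} = \frac{495 + \left(6 + 3 \left(-22\right)\right)}{\frac{1}{375 + 19} + \left(203 - 14\right)} = \frac{495 + \left(6 - 66\right)}{\frac{1}{394} + \left(203 - 14\right)} = \frac{495 - 60}{\frac{1}{394} + 189} = \frac{435}{\frac{74467}{394}} = 435 \cdot \frac{394}{74467} = \frac{171390}{74467}$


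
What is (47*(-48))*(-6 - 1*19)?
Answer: 56400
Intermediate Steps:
(47*(-48))*(-6 - 1*19) = -2256*(-6 - 19) = -2256*(-25) = 56400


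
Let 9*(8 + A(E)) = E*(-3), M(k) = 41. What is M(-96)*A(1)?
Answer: -1025/3 ≈ -341.67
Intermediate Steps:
A(E) = -8 - E/3 (A(E) = -8 + (E*(-3))/9 = -8 + (-3*E)/9 = -8 - E/3)
M(-96)*A(1) = 41*(-8 - 1/3*1) = 41*(-8 - 1/3) = 41*(-25/3) = -1025/3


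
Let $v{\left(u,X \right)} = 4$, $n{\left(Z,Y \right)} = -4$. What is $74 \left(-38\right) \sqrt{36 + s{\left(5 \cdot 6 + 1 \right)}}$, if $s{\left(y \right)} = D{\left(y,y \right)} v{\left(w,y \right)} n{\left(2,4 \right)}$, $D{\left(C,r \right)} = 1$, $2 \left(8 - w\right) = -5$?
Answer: $- 5624 \sqrt{5} \approx -12576.0$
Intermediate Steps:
$w = \frac{21}{2}$ ($w = 8 - - \frac{5}{2} = 8 + \frac{5}{2} = \frac{21}{2} \approx 10.5$)
$s{\left(y \right)} = -16$ ($s{\left(y \right)} = 1 \cdot 4 \left(-4\right) = 4 \left(-4\right) = -16$)
$74 \left(-38\right) \sqrt{36 + s{\left(5 \cdot 6 + 1 \right)}} = 74 \left(-38\right) \sqrt{36 - 16} = - 2812 \sqrt{20} = - 2812 \cdot 2 \sqrt{5} = - 5624 \sqrt{5}$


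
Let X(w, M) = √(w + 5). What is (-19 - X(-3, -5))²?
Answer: (19 + √2)² ≈ 416.74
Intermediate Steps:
X(w, M) = √(5 + w)
(-19 - X(-3, -5))² = (-19 - √(5 - 3))² = (-19 - √2)²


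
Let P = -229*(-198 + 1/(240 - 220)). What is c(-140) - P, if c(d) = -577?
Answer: -918151/20 ≈ -45908.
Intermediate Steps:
P = 906611/20 (P = -229*(-198 + 1/20) = -229*(-3959/20) = 906611/20 ≈ 45331.)
c(-140) - P = -577 - 1*906611/20 = -577 - 906611/20 = -918151/20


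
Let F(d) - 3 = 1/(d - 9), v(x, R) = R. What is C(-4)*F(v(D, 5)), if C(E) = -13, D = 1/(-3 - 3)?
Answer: -143/4 ≈ -35.750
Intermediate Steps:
D = -1/6 (D = 1/(-6) = -1/6 ≈ -0.16667)
F(d) = 3 + 1/(-9 + d) (F(d) = 3 + 1/(d - 9) = 3 + 1/(-9 + d))
C(-4)*F(v(D, 5)) = -13*(-26 + 3*5)/(-9 + 5) = -13*(-26 + 15)/(-4) = -(-13)*(-11)/4 = -13*11/4 = -143/4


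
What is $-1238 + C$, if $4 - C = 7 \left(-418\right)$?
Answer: $1692$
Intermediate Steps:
$C = 2930$ ($C = 4 - 7 \left(-418\right) = 4 - -2926 = 4 + 2926 = 2930$)
$-1238 + C = -1238 + 2930 = 1692$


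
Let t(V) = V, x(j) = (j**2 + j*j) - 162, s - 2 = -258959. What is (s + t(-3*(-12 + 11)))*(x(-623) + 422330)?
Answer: -310337206404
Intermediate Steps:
s = -258957 (s = 2 - 258959 = -258957)
x(j) = -162 + 2*j**2 (x(j) = (j**2 + j**2) - 162 = 2*j**2 - 162 = -162 + 2*j**2)
(s + t(-3*(-12 + 11)))*(x(-623) + 422330) = (-258957 - 3*(-12 + 11))*((-162 + 2*(-623)**2) + 422330) = (-258957 - 3*(-1))*((-162 + 2*388129) + 422330) = (-258957 + 3)*((-162 + 776258) + 422330) = -258954*(776096 + 422330) = -258954*1198426 = -310337206404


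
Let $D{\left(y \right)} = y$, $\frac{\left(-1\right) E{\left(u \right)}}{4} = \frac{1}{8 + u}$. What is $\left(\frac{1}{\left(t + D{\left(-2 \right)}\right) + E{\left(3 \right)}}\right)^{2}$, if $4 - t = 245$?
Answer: $\frac{121}{7166329} \approx 1.6885 \cdot 10^{-5}$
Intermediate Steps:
$t = -241$ ($t = 4 - 245 = -241$)
$E{\left(u \right)} = - \frac{4}{8 + u}$
$\left(\frac{1}{\left(t + D{\left(-2 \right)}\right) + E{\left(3 \right)}}\right)^{2} = \left(\frac{1}{\left(-241 - 2\right) - \frac{4}{8 + 3}}\right)^{2} = \left(\frac{1}{-243 - \frac{4}{11}}\right)^{2} = \left(\frac{1}{- \frac{2677}{11}}\right)^{2} = \left(- \frac{11}{2677}\right)^{2} = \frac{121}{7166329}$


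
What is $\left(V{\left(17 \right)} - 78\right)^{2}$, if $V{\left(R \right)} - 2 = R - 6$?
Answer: $4225$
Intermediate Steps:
$V{\left(R \right)} = -4 + R$ ($V{\left(R \right)} = 2 + \left(R - 6\right) = 2 + \left(-6 + R\right) = -4 + R$)
$\left(V{\left(17 \right)} - 78\right)^{2} = \left(\left(-4 + 17\right) - 78\right)^{2} = \left(13 - 78\right)^{2} = \left(-65\right)^{2} = 4225$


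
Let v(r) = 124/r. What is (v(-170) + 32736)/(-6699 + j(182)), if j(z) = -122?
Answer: -2782498/579785 ≈ -4.7992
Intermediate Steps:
(v(-170) + 32736)/(-6699 + j(182)) = (124/(-170) + 32736)/(-6699 - 122) = (124*(-1/170) + 32736)/(-6821) = (-62/85 + 32736)*(-1/6821) = (2782498/85)*(-1/6821) = -2782498/579785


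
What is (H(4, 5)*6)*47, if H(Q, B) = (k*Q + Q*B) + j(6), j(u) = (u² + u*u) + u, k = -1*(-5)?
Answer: 33276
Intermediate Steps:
k = 5
j(u) = u + 2*u² (j(u) = (u² + u²) + u = 2*u² + u = u + 2*u²)
H(Q, B) = 78 + 5*Q + B*Q (H(Q, B) = (5*Q + Q*B) + 6*(1 + 2*6) = (5*Q + B*Q) + 6*(1 + 12) = (5*Q + B*Q) + 6*13 = (5*Q + B*Q) + 78 = 78 + 5*Q + B*Q)
(H(4, 5)*6)*47 = ((78 + 5*4 + 5*4)*6)*47 = ((78 + 20 + 20)*6)*47 = (118*6)*47 = 708*47 = 33276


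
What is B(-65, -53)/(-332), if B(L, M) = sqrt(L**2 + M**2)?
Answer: -sqrt(7034)/332 ≈ -0.25262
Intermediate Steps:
B(-65, -53)/(-332) = sqrt((-65)**2 + (-53)**2)/(-332) = sqrt(4225 + 2809)*(-1/332) = sqrt(7034)*(-1/332) = -sqrt(7034)/332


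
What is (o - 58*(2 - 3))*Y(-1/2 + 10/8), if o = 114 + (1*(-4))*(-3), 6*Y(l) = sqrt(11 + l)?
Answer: 46*sqrt(47)/3 ≈ 105.12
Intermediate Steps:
Y(l) = sqrt(11 + l)/6
o = 126 (o = 114 - 4*(-3) = 114 + 12 = 126)
(o - 58*(2 - 3))*Y(-1/2 + 10/8) = (126 - 58*(2 - 3))*(sqrt(11 + (-1/2 + 10/8))/6) = (126 - 58*(-1))*(sqrt(11 + (-1*1/2 + 10*(1/8)))/6) = (126 + 58)*(sqrt(11 + (-1/2 + 5/4))/6) = 184*(sqrt(11 + 3/4)/6) = 184*(sqrt(47/4)/6) = 184*((sqrt(47)/2)/6) = 184*(sqrt(47)/12) = 46*sqrt(47)/3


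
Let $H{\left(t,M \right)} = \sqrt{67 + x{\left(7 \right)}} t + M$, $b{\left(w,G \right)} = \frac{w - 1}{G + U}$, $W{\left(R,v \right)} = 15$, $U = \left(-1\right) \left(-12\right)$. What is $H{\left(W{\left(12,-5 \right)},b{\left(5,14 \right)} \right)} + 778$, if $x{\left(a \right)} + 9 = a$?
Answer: $\frac{10116}{13} + 15 \sqrt{65} \approx 899.09$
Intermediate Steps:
$x{\left(a \right)} = -9 + a$
$U = 12$
$b{\left(w,G \right)} = \frac{-1 + w}{12 + G}$ ($b{\left(w,G \right)} = \frac{w - 1}{G + 12} = \frac{-1 + w}{12 + G}$)
$H{\left(t,M \right)} = M + t \sqrt{65}$ ($H{\left(t,M \right)} = \sqrt{67 + \left(-9 + 7\right)} t + M = \sqrt{67 - 2} t + M = \sqrt{65} t + M = t \sqrt{65} + M = M + t \sqrt{65}$)
$H{\left(W{\left(12,-5 \right)},b{\left(5,14 \right)} \right)} + 778 = \left(\frac{-1 + 5}{12 + 14} + 15 \sqrt{65}\right) + 778 = \left(\frac{1}{26} \cdot 4 + 15 \sqrt{65}\right) + 778 = \left(\frac{2}{13} + 15 \sqrt{65}\right) + 778 = \frac{10116}{13} + 15 \sqrt{65}$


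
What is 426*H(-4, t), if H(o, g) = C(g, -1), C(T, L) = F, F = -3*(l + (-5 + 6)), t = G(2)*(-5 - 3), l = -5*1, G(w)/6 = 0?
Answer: 5112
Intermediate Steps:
G(w) = 0 (G(w) = 6*0 = 0)
l = -5
t = 0 (t = 0*(-5 - 3) = 0*(-8) = 0)
F = 12 (F = -3*(-5 + (-5 + 6)) = -3*(-5 + 1) = -3*(-4) = 12)
C(T, L) = 12
H(o, g) = 12
426*H(-4, t) = 426*12 = 5112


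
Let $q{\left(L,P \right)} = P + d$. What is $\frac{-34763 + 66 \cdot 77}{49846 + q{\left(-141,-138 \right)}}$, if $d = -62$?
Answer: $- \frac{29681}{49646} \approx -0.59785$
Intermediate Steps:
$q{\left(L,P \right)} = -62 + P$ ($q{\left(L,P \right)} = P - 62 = -62 + P$)
$\frac{-34763 + 66 \cdot 77}{49846 + q{\left(-141,-138 \right)}} = \frac{-34763 + 66 \cdot 77}{49846 - 200} = \frac{-34763 + 5082}{49846 - 200} = - \frac{29681}{49646}$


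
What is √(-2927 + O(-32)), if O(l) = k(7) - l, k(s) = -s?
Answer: I*√2902 ≈ 53.87*I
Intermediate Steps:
O(l) = -7 - l (O(l) = -1*7 - l = -7 - l)
√(-2927 + O(-32)) = √(-2927 + (-7 - 1*(-32))) = √(-2927 + (-7 + 32)) = √(-2927 + 25) = √(-2902) = I*√2902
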